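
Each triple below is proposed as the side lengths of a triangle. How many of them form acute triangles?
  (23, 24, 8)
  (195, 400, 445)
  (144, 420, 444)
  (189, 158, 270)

(23,24,8): 8²+23² = 593 > 576 = 24² → acute
(195,400,445): 195²+400² = 198025 = 445² → right
(144,420,444): 144²+420² = 197136 = 444² → right
(189,158,270): 158²+189² = 60685 < 72900 = 270² → obtuse
1 of the 4 is acute.

1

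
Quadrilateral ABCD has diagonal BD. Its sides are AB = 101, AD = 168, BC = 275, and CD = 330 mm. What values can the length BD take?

From triangle ABD: |101 − 168| < BD < 101 + 168, i.e. 67 < BD < 269.
From triangle CBD: 55 < BD < 605.
Both must hold, so BD lies in the intersection.

67 < BD < 269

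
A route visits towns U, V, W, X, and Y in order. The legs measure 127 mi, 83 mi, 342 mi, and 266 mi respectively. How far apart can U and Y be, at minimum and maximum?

0 ≤ UY ≤ 818 mi

The maximum is all hops collinear in one direction: 127 + 83 + 342 + 266 = 818.
The longest hop is 342; the others sum to 476. Since 342 ≤ 476, the path can fold back on itself completely, so the minimum distance is 0.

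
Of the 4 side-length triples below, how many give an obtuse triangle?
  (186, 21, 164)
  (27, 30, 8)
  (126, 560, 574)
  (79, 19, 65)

(186,21,164): 21+164 ≤ 186, not a triangle
(27,30,8): 8²+27² = 793 < 900 = 30² → obtuse
(126,560,574): 126²+560² = 329476 = 574² → right
(79,19,65): 19²+65² = 4586 < 6241 = 79² → obtuse
2 of the 4 are obtuse.

2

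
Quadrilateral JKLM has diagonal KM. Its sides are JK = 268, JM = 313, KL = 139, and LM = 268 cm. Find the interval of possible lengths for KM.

129 < KM < 407

From triangle JKM: |268 − 313| < KM < 268 + 313, i.e. 45 < KM < 581.
From triangle LKM: 129 < KM < 407.
Both must hold, so KM lies in the intersection.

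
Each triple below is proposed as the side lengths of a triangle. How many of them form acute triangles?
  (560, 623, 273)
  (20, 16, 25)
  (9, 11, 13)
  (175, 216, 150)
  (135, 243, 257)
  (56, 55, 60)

(560,623,273): 273²+560² = 388129 = 623² → right
(20,16,25): 16²+20² = 656 > 625 = 25² → acute
(9,11,13): 9²+11² = 202 > 169 = 13² → acute
(175,216,150): 150²+175² = 53125 > 46656 = 216² → acute
(135,243,257): 135²+243² = 77274 > 66049 = 257² → acute
(56,55,60): 55²+56² = 6161 > 3600 = 60² → acute
5 of the 6 are acute.

5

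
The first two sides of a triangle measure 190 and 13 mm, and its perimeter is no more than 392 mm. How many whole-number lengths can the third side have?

Triangle inequality: 177 < x < 203. Perimeter ≤ 392 gives x ≤ 392 − 190 − 13 = 189.
So 177 < x ≤ 189; integers 178 through 189: 12 values.

12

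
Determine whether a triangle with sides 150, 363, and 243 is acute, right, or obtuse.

obtuse

Compare the square of the longest side to the sum of squares of the other two: 150² + 243² = 81549 < 131769 = 363².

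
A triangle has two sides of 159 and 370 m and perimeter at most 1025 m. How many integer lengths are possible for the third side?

285

Triangle inequality: 211 < x < 529. Perimeter ≤ 1025 gives x ≤ 1025 − 159 − 370 = 496.
So 211 < x ≤ 496; integers 212 through 496: 285 values.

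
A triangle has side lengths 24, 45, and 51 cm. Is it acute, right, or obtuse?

right

Compare the square of the longest side to the sum of squares of the other two: 24² + 45² = 2601 = 51².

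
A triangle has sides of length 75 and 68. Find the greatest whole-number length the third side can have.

The third side must be strictly less than 75 + 68 = 143.
The largest integer below 143 is 142.

142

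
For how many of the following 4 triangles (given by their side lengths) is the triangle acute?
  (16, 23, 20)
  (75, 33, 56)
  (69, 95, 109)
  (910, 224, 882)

2

(16,23,20): 16²+20² = 656 > 529 = 23² → acute
(75,33,56): 33²+56² = 4225 < 5625 = 75² → obtuse
(69,95,109): 69²+95² = 13786 > 11881 = 109² → acute
(910,224,882): 224²+882² = 828100 = 910² → right
2 of the 4 are acute.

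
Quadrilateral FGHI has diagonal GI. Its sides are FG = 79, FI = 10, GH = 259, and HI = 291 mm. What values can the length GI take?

69 < GI < 89

From triangle FGI: |79 − 10| < GI < 79 + 10, i.e. 69 < GI < 89.
From triangle HGI: 32 < GI < 550.
Both must hold, so GI lies in the intersection.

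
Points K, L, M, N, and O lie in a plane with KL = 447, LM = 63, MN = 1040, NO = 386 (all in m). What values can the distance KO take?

144 ≤ KO ≤ 1936 m

The maximum is all hops collinear in one direction: 447 + 63 + 1040 + 386 = 1936.
The longest hop is 1040; the others sum to 896. Folding the others back against it leaves at least 1040 − 896 = 144.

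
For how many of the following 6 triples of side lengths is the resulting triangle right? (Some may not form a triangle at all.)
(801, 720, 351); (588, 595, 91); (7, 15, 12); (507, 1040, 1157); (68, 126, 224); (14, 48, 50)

(801,720,351): 351²+720² = 641601 = 801² → right
(588,595,91): 91²+588² = 354025 = 595² → right
(7,15,12): 7²+12² = 193 < 225 = 15² → obtuse
(507,1040,1157): 507²+1040² = 1338649 = 1157² → right
(68,126,224): 68+126 ≤ 224, not a triangle
(14,48,50): 14²+48² = 2500 = 50² → right
4 of the 6 are right.

4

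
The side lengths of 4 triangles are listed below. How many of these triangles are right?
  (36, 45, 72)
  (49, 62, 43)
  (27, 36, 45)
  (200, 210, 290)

(36,45,72): 36²+45² = 3321 < 5184 = 72² → obtuse
(49,62,43): 43²+49² = 4250 > 3844 = 62² → acute
(27,36,45): 27²+36² = 2025 = 45² → right
(200,210,290): 200²+210² = 84100 = 290² → right
2 of the 4 are right.

2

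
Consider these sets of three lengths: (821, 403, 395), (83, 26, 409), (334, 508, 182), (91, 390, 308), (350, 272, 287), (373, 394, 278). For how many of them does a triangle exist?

(395,403,821): 395+403 ≤ 821 → not valid
(26,83,409): 26+83 ≤ 409 → not valid
(182,334,508): 182+334 > 508 → valid
(91,308,390): 91+308 > 390 → valid
(272,287,350): 272+287 > 350 → valid
(278,373,394): 278+373 > 394 → valid
4 of the 6 triples form a triangle.

4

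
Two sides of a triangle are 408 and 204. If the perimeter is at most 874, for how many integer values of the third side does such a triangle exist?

58

Triangle inequality: 204 < x < 612. Perimeter ≤ 874 gives x ≤ 874 − 408 − 204 = 262.
So 204 < x ≤ 262; integers 205 through 262: 58 values.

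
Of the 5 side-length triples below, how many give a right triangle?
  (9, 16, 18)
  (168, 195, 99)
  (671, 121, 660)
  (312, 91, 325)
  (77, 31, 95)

3

(9,16,18): 9²+16² = 337 > 324 = 18² → acute
(168,195,99): 99²+168² = 38025 = 195² → right
(671,121,660): 121²+660² = 450241 = 671² → right
(312,91,325): 91²+312² = 105625 = 325² → right
(77,31,95): 31²+77² = 6890 < 9025 = 95² → obtuse
3 of the 5 are right.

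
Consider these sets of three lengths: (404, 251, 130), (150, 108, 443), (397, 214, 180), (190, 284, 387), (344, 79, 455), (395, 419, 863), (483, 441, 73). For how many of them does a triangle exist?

(130,251,404): 130+251 ≤ 404 → not valid
(108,150,443): 108+150 ≤ 443 → not valid
(180,214,397): 180+214 ≤ 397 → not valid
(190,284,387): 190+284 > 387 → valid
(79,344,455): 79+344 ≤ 455 → not valid
(395,419,863): 395+419 ≤ 863 → not valid
(73,441,483): 73+441 > 483 → valid
2 of the 7 triples form a triangle.

2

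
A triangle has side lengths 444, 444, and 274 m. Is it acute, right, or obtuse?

Compare the square of the longest side to the sum of squares of the other two: 274² + 444² = 272212 > 197136 = 444².

acute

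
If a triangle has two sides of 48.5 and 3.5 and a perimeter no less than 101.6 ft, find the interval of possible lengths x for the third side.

Triangle inequality alone gives 45.0 < x < 52.0.
The perimeter condition gives x ≥ 101.6 − 48.5 − 3.5 = 49.6.
Intersecting the two: 49.6 ≤ x < 52.0.

49.6 ≤ x < 52.0 ft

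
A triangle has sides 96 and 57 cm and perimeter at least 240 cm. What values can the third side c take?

Triangle inequality alone gives 39 < c < 153.
The perimeter condition gives c ≥ 240 − 96 − 57 = 87.
Intersecting the two: 87 ≤ c < 153.

87 ≤ c < 153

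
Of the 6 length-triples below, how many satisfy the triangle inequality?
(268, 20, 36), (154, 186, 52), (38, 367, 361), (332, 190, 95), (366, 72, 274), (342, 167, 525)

2

(20,36,268): 20+36 ≤ 268 → not valid
(52,154,186): 52+154 > 186 → valid
(38,361,367): 38+361 > 367 → valid
(95,190,332): 95+190 ≤ 332 → not valid
(72,274,366): 72+274 ≤ 366 → not valid
(167,342,525): 167+342 ≤ 525 → not valid
2 of the 6 triples form a triangle.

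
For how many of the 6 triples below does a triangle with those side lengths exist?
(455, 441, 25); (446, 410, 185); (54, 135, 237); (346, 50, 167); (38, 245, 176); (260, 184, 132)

(25,441,455): 25+441 > 455 → valid
(185,410,446): 185+410 > 446 → valid
(54,135,237): 54+135 ≤ 237 → not valid
(50,167,346): 50+167 ≤ 346 → not valid
(38,176,245): 38+176 ≤ 245 → not valid
(132,184,260): 132+184 > 260 → valid
3 of the 6 triples form a triangle.

3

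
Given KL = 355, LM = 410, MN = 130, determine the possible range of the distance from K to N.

0 ≤ KN ≤ 895

The maximum is all hops collinear in one direction: 355 + 410 + 130 = 895.
The longest hop is 410; the others sum to 485. Since 410 ≤ 485, the path can fold back on itself completely, so the minimum distance is 0.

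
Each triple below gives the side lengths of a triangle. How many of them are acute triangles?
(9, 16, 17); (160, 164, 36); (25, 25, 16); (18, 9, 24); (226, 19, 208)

2

(9,16,17): 9²+16² = 337 > 289 = 17² → acute
(160,164,36): 36²+160² = 26896 = 164² → right
(25,25,16): 16²+25² = 881 > 625 = 25² → acute
(18,9,24): 9²+18² = 405 < 576 = 24² → obtuse
(226,19,208): 19²+208² = 43625 < 51076 = 226² → obtuse
2 of the 5 are acute.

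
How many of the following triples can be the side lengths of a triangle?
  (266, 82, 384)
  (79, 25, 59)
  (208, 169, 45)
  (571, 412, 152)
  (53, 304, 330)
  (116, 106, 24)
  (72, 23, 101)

(82,266,384): 82+266 ≤ 384 → not valid
(25,59,79): 25+59 > 79 → valid
(45,169,208): 45+169 > 208 → valid
(152,412,571): 152+412 ≤ 571 → not valid
(53,304,330): 53+304 > 330 → valid
(24,106,116): 24+106 > 116 → valid
(23,72,101): 23+72 ≤ 101 → not valid
4 of the 7 triples form a triangle.

4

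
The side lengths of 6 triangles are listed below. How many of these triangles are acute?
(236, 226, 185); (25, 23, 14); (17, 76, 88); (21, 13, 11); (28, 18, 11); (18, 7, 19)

3

(236,226,185): 185²+226² = 85301 > 55696 = 236² → acute
(25,23,14): 14²+23² = 725 > 625 = 25² → acute
(17,76,88): 17²+76² = 6065 < 7744 = 88² → obtuse
(21,13,11): 11²+13² = 290 < 441 = 21² → obtuse
(28,18,11): 11²+18² = 445 < 784 = 28² → obtuse
(18,7,19): 7²+18² = 373 > 361 = 19² → acute
3 of the 6 are acute.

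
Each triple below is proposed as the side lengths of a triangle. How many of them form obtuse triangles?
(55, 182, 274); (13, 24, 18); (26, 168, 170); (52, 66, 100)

(55,182,274): 55+182 ≤ 274, not a triangle
(13,24,18): 13²+18² = 493 < 576 = 24² → obtuse
(26,168,170): 26²+168² = 28900 = 170² → right
(52,66,100): 52²+66² = 7060 < 10000 = 100² → obtuse
2 of the 4 are obtuse.

2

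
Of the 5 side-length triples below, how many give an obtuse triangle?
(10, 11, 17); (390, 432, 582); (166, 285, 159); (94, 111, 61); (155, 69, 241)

2

(10,11,17): 10²+11² = 221 < 289 = 17² → obtuse
(390,432,582): 390²+432² = 338724 = 582² → right
(166,285,159): 159²+166² = 52837 < 81225 = 285² → obtuse
(94,111,61): 61²+94² = 12557 > 12321 = 111² → acute
(155,69,241): 69+155 ≤ 241, not a triangle
2 of the 5 are obtuse.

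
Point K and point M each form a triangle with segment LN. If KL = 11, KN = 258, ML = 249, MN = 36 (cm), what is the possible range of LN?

247 < LN < 269

From triangle KLN: |11 − 258| < LN < 11 + 258, i.e. 247 < LN < 269.
From triangle MLN: 213 < LN < 285.
Both must hold, so LN lies in the intersection.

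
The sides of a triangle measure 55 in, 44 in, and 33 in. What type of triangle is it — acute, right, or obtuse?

Compare the square of the longest side to the sum of squares of the other two: 33² + 44² = 3025 = 55².

right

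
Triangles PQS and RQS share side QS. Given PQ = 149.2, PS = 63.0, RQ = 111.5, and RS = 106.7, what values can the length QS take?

86.2 < QS < 212.2

From triangle PQS: |149.2 − 63.0| < QS < 149.2 + 63.0, i.e. 86.2 < QS < 212.2.
From triangle RQS: 4.8 < QS < 218.2.
Both must hold, so QS lies in the intersection.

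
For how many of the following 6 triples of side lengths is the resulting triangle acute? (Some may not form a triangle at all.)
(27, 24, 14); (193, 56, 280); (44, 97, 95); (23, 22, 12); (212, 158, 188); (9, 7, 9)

(27,24,14): 14²+24² = 772 > 729 = 27² → acute
(193,56,280): 56+193 ≤ 280, not a triangle
(44,97,95): 44²+95² = 10961 > 9409 = 97² → acute
(23,22,12): 12²+22² = 628 > 529 = 23² → acute
(212,158,188): 158²+188² = 60308 > 44944 = 212² → acute
(9,7,9): 7²+9² = 130 > 81 = 9² → acute
5 of the 6 are acute.

5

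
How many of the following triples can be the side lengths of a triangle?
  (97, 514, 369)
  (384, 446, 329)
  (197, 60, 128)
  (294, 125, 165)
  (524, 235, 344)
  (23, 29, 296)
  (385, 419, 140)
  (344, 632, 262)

(97,369,514): 97+369 ≤ 514 → not valid
(329,384,446): 329+384 > 446 → valid
(60,128,197): 60+128 ≤ 197 → not valid
(125,165,294): 125+165 ≤ 294 → not valid
(235,344,524): 235+344 > 524 → valid
(23,29,296): 23+29 ≤ 296 → not valid
(140,385,419): 140+385 > 419 → valid
(262,344,632): 262+344 ≤ 632 → not valid
3 of the 8 triples form a triangle.

3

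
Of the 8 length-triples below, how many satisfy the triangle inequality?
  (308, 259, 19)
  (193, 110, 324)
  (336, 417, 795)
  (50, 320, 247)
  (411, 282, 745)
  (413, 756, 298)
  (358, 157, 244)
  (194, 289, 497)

1

(19,259,308): 19+259 ≤ 308 → not valid
(110,193,324): 110+193 ≤ 324 → not valid
(336,417,795): 336+417 ≤ 795 → not valid
(50,247,320): 50+247 ≤ 320 → not valid
(282,411,745): 282+411 ≤ 745 → not valid
(298,413,756): 298+413 ≤ 756 → not valid
(157,244,358): 157+244 > 358 → valid
(194,289,497): 194+289 ≤ 497 → not valid
1 of the 8 triples forms a triangle.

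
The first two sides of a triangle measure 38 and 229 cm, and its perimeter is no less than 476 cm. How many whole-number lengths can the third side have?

Triangle inequality: 191 < x < 267. Perimeter ≥ 476 gives x ≥ 476 − 38 − 229 = 209.
So 209 ≤ x < 267; integers 209 through 266: 58 values.

58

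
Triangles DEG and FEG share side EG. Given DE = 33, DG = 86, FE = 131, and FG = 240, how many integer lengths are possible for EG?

9

From triangle DEG: 53 < EG < 119.
From triangle FEG: 109 < EG < 371.
Intersection: 109 < EG < 119, so integers 110 through 118: 9 values.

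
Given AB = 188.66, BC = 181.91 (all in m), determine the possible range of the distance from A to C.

6.75 ≤ AC ≤ 370.57 m

By the triangle inequality, |188.66 − 181.91| ≤ AC ≤ 188.66 + 181.91.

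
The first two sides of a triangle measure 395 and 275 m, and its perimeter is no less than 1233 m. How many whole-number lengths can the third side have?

Triangle inequality: 120 < x < 670. Perimeter ≥ 1233 gives x ≥ 1233 − 395 − 275 = 563.
So 563 ≤ x < 670; integers 563 through 669: 107 values.

107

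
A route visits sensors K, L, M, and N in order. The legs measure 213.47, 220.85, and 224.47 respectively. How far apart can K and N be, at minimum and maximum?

The maximum is all hops collinear in one direction: 213.47 + 220.85 + 224.47 = 658.79.
The longest hop is 224.47; the others sum to 434.32. Since 224.47 ≤ 434.32, the path can fold back on itself completely, so the minimum distance is 0.

0 ≤ KN ≤ 658.79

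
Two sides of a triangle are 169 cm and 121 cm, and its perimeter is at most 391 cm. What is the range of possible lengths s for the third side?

Triangle inequality alone gives 48 < s < 290.
The perimeter condition gives s ≤ 391 − 169 − 121 = 101.
Intersecting the two: 48 < s ≤ 101.

48 < s ≤ 101 cm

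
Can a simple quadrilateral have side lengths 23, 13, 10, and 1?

Yes

A quadrilateral exists iff every side is shorter than the sum of the others — equivalently, the longest side is less than the sum of the rest.
Longest side 23 < 24 (sum of the remaining 3), so yes.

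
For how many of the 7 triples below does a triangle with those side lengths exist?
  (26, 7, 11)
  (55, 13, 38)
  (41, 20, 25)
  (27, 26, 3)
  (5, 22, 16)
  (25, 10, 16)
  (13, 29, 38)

4

(7,11,26): 7+11 ≤ 26 → not valid
(13,38,55): 13+38 ≤ 55 → not valid
(20,25,41): 20+25 > 41 → valid
(3,26,27): 3+26 > 27 → valid
(5,16,22): 5+16 ≤ 22 → not valid
(10,16,25): 10+16 > 25 → valid
(13,29,38): 13+29 > 38 → valid
4 of the 7 triples form a triangle.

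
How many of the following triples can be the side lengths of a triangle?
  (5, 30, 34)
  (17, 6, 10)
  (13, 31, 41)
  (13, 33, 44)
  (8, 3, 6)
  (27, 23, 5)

(5,30,34): 5+30 > 34 → valid
(6,10,17): 6+10 ≤ 17 → not valid
(13,31,41): 13+31 > 41 → valid
(13,33,44): 13+33 > 44 → valid
(3,6,8): 3+6 > 8 → valid
(5,23,27): 5+23 > 27 → valid
5 of the 6 triples form a triangle.

5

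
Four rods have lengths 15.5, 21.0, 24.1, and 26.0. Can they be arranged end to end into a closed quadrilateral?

A quadrilateral exists iff every side is shorter than the sum of the others — equivalently, the longest side is less than the sum of the rest.
Longest side 26.0 < 60.6 (sum of the remaining 3), so yes.

Yes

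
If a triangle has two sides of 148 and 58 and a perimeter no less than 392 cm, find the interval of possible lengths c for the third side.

Triangle inequality alone gives 90 < c < 206.
The perimeter condition gives c ≥ 392 − 148 − 58 = 186.
Intersecting the two: 186 ≤ c < 206.

186 ≤ c < 206 cm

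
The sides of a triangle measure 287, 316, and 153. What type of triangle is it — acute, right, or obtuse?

Compare the square of the longest side to the sum of squares of the other two: 153² + 287² = 105778 > 99856 = 316².

acute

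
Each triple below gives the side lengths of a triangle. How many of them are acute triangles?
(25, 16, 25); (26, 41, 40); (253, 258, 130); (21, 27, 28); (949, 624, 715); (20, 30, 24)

(25,16,25): 16²+25² = 881 > 625 = 25² → acute
(26,41,40): 26²+40² = 2276 > 1681 = 41² → acute
(253,258,130): 130²+253² = 80909 > 66564 = 258² → acute
(21,27,28): 21²+27² = 1170 > 784 = 28² → acute
(949,624,715): 624²+715² = 900601 = 949² → right
(20,30,24): 20²+24² = 976 > 900 = 30² → acute
5 of the 6 are acute.

5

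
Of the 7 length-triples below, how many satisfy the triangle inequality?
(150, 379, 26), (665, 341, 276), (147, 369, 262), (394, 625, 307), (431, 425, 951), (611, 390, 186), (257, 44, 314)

(26,150,379): 26+150 ≤ 379 → not valid
(276,341,665): 276+341 ≤ 665 → not valid
(147,262,369): 147+262 > 369 → valid
(307,394,625): 307+394 > 625 → valid
(425,431,951): 425+431 ≤ 951 → not valid
(186,390,611): 186+390 ≤ 611 → not valid
(44,257,314): 44+257 ≤ 314 → not valid
2 of the 7 triples form a triangle.

2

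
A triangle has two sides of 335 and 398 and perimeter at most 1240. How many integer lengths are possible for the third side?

Triangle inequality: 63 < x < 733. Perimeter ≤ 1240 gives x ≤ 1240 − 335 − 398 = 507.
So 63 < x ≤ 507; integers 64 through 507: 444 values.

444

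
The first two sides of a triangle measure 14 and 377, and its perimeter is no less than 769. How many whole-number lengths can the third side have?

13

Triangle inequality: 363 < x < 391. Perimeter ≥ 769 gives x ≥ 769 − 14 − 377 = 378.
So 378 ≤ x < 391; integers 378 through 390: 13 values.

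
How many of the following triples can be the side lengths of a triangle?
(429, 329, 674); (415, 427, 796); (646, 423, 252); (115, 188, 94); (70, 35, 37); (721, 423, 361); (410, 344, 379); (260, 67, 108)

7

(329,429,674): 329+429 > 674 → valid
(415,427,796): 415+427 > 796 → valid
(252,423,646): 252+423 > 646 → valid
(94,115,188): 94+115 > 188 → valid
(35,37,70): 35+37 > 70 → valid
(361,423,721): 361+423 > 721 → valid
(344,379,410): 344+379 > 410 → valid
(67,108,260): 67+108 ≤ 260 → not valid
7 of the 8 triples form a triangle.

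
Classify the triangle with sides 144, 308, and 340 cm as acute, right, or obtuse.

right

Compare the square of the longest side to the sum of squares of the other two: 144² + 308² = 115600 = 340².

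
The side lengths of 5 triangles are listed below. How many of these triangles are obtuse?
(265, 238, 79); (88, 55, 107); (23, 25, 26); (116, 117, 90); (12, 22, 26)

(265,238,79): 79²+238² = 62885 < 70225 = 265² → obtuse
(88,55,107): 55²+88² = 10769 < 11449 = 107² → obtuse
(23,25,26): 23²+25² = 1154 > 676 = 26² → acute
(116,117,90): 90²+116² = 21556 > 13689 = 117² → acute
(12,22,26): 12²+22² = 628 < 676 = 26² → obtuse
3 of the 5 are obtuse.

3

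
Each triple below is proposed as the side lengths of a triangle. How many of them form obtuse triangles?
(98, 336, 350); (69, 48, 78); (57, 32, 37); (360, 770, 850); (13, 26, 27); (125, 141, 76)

1

(98,336,350): 98²+336² = 122500 = 350² → right
(69,48,78): 48²+69² = 7065 > 6084 = 78² → acute
(57,32,37): 32²+37² = 2393 < 3249 = 57² → obtuse
(360,770,850): 360²+770² = 722500 = 850² → right
(13,26,27): 13²+26² = 845 > 729 = 27² → acute
(125,141,76): 76²+125² = 21401 > 19881 = 141² → acute
1 of the 6 is obtuse.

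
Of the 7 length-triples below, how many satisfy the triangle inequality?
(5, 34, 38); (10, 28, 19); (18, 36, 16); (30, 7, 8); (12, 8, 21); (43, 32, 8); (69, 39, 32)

(5,34,38): 5+34 > 38 → valid
(10,19,28): 10+19 > 28 → valid
(16,18,36): 16+18 ≤ 36 → not valid
(7,8,30): 7+8 ≤ 30 → not valid
(8,12,21): 8+12 ≤ 21 → not valid
(8,32,43): 8+32 ≤ 43 → not valid
(32,39,69): 32+39 > 69 → valid
3 of the 7 triples form a triangle.

3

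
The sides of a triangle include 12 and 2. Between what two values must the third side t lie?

10 < t < 14

By the triangle inequality, t must be less than 12 + 2 = 14 and greater than |12 − 2| = 10.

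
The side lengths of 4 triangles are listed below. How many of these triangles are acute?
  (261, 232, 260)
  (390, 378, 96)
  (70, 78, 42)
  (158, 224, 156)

(261,232,260): 232²+260² = 121424 > 68121 = 261² → acute
(390,378,96): 96²+378² = 152100 = 390² → right
(70,78,42): 42²+70² = 6664 > 6084 = 78² → acute
(158,224,156): 156²+158² = 49300 < 50176 = 224² → obtuse
2 of the 4 are acute.

2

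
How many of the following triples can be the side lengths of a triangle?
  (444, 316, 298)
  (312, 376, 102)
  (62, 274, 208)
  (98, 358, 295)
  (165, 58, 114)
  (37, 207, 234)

(298,316,444): 298+316 > 444 → valid
(102,312,376): 102+312 > 376 → valid
(62,208,274): 62+208 ≤ 274 → not valid
(98,295,358): 98+295 > 358 → valid
(58,114,165): 58+114 > 165 → valid
(37,207,234): 37+207 > 234 → valid
5 of the 6 triples form a triangle.

5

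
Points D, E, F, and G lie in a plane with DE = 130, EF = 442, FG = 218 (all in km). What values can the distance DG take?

The maximum is all hops collinear in one direction: 130 + 442 + 218 = 790.
The longest hop is 442; the others sum to 348. Folding the others back against it leaves at least 442 − 348 = 94.

94 ≤ DG ≤ 790 km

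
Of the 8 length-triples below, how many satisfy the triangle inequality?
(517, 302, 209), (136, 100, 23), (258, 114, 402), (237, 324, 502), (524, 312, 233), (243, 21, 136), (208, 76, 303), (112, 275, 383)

(209,302,517): 209+302 ≤ 517 → not valid
(23,100,136): 23+100 ≤ 136 → not valid
(114,258,402): 114+258 ≤ 402 → not valid
(237,324,502): 237+324 > 502 → valid
(233,312,524): 233+312 > 524 → valid
(21,136,243): 21+136 ≤ 243 → not valid
(76,208,303): 76+208 ≤ 303 → not valid
(112,275,383): 112+275 > 383 → valid
3 of the 8 triples form a triangle.

3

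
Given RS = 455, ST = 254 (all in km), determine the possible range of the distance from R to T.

By the triangle inequality, |455 − 254| ≤ RT ≤ 455 + 254.

201 ≤ RT ≤ 709 km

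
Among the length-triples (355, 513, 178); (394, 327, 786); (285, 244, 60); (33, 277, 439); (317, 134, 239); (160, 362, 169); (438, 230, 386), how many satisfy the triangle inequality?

(178,355,513): 178+355 > 513 → valid
(327,394,786): 327+394 ≤ 786 → not valid
(60,244,285): 60+244 > 285 → valid
(33,277,439): 33+277 ≤ 439 → not valid
(134,239,317): 134+239 > 317 → valid
(160,169,362): 160+169 ≤ 362 → not valid
(230,386,438): 230+386 > 438 → valid
4 of the 7 triples form a triangle.

4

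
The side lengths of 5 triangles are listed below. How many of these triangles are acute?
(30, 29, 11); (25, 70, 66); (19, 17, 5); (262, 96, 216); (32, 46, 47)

3

(30,29,11): 11²+29² = 962 > 900 = 30² → acute
(25,70,66): 25²+66² = 4981 > 4900 = 70² → acute
(19,17,5): 5²+17² = 314 < 361 = 19² → obtuse
(262,96,216): 96²+216² = 55872 < 68644 = 262² → obtuse
(32,46,47): 32²+46² = 3140 > 2209 = 47² → acute
3 of the 5 are acute.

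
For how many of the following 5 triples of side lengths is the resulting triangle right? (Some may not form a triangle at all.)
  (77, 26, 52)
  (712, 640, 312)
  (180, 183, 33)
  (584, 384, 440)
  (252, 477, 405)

(77,26,52): 26²+52² = 3380 < 5929 = 77² → obtuse
(712,640,312): 312²+640² = 506944 = 712² → right
(180,183,33): 33²+180² = 33489 = 183² → right
(584,384,440): 384²+440² = 341056 = 584² → right
(252,477,405): 252²+405² = 227529 = 477² → right
4 of the 5 are right.

4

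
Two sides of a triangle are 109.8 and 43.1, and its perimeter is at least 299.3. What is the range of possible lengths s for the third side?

Triangle inequality alone gives 66.7 < s < 152.9.
The perimeter condition gives s ≥ 299.3 − 109.8 − 43.1 = 146.4.
Intersecting the two: 146.4 ≤ s < 152.9.

146.4 ≤ s < 152.9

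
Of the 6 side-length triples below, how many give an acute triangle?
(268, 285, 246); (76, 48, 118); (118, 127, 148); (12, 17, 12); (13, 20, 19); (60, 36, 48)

(268,285,246): 246²+268² = 132340 > 81225 = 285² → acute
(76,48,118): 48²+76² = 8080 < 13924 = 118² → obtuse
(118,127,148): 118²+127² = 30053 > 21904 = 148² → acute
(12,17,12): 12²+12² = 288 < 289 = 17² → obtuse
(13,20,19): 13²+19² = 530 > 400 = 20² → acute
(60,36,48): 36²+48² = 3600 = 60² → right
3 of the 6 are acute.

3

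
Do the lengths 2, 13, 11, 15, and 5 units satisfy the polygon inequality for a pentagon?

A pentagon exists iff every side is shorter than the sum of the others — equivalently, the longest side is less than the sum of the rest.
Longest side 15 < 31 (sum of the remaining 4), so yes.

Yes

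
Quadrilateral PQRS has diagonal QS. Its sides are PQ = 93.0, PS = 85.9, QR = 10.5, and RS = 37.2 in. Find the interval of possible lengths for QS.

26.7 < QS < 47.7

From triangle PQS: |93.0 − 85.9| < QS < 93.0 + 85.9, i.e. 7.1 < QS < 178.9.
From triangle RQS: 26.7 < QS < 47.7.
Both must hold, so QS lies in the intersection.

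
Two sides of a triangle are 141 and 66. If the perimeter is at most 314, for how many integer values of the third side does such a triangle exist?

32

Triangle inequality: 75 < x < 207. Perimeter ≤ 314 gives x ≤ 314 − 141 − 66 = 107.
So 75 < x ≤ 107; integers 76 through 107: 32 values.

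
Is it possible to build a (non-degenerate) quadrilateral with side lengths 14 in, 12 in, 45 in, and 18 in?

For a quadrilateral, each side must be shorter than the sum of the others.
Here the longest side is 45, but the remaining 3 sides sum to only 44.

No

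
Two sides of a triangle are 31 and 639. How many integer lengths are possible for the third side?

61

The third side lies in the open interval (608, 670).
Integers from 609 to 669 inclusive: 669 − 609 + 1 = 61.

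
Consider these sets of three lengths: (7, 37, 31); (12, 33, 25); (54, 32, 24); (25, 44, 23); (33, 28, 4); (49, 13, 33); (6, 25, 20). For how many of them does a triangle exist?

(7,31,37): 7+31 > 37 → valid
(12,25,33): 12+25 > 33 → valid
(24,32,54): 24+32 > 54 → valid
(23,25,44): 23+25 > 44 → valid
(4,28,33): 4+28 ≤ 33 → not valid
(13,33,49): 13+33 ≤ 49 → not valid
(6,20,25): 6+20 > 25 → valid
5 of the 7 triples form a triangle.

5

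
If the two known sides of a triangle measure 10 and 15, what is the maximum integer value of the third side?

24

The third side must be strictly less than 10 + 15 = 25.
The largest integer below 25 is 24.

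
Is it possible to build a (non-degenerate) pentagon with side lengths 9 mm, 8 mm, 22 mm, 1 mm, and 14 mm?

A pentagon exists iff every side is shorter than the sum of the others — equivalently, the longest side is less than the sum of the rest.
Longest side 22 < 32 (sum of the remaining 4), so yes.

Yes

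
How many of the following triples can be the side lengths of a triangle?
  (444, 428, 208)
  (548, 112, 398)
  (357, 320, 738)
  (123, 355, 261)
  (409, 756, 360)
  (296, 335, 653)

3

(208,428,444): 208+428 > 444 → valid
(112,398,548): 112+398 ≤ 548 → not valid
(320,357,738): 320+357 ≤ 738 → not valid
(123,261,355): 123+261 > 355 → valid
(360,409,756): 360+409 > 756 → valid
(296,335,653): 296+335 ≤ 653 → not valid
3 of the 6 triples form a triangle.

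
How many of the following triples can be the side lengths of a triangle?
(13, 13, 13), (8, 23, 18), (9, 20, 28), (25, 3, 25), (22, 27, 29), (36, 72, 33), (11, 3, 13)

(13,13,13): 13+13 > 13 → valid
(8,18,23): 8+18 > 23 → valid
(9,20,28): 9+20 > 28 → valid
(3,25,25): 3+25 > 25 → valid
(22,27,29): 22+27 > 29 → valid
(33,36,72): 33+36 ≤ 72 → not valid
(3,11,13): 3+11 > 13 → valid
6 of the 7 triples form a triangle.

6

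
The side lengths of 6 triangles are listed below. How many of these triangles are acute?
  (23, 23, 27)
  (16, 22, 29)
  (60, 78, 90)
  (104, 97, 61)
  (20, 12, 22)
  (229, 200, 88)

(23,23,27): 23²+23² = 1058 > 729 = 27² → acute
(16,22,29): 16²+22² = 740 < 841 = 29² → obtuse
(60,78,90): 60²+78² = 9684 > 8100 = 90² → acute
(104,97,61): 61²+97² = 13130 > 10816 = 104² → acute
(20,12,22): 12²+20² = 544 > 484 = 22² → acute
(229,200,88): 88²+200² = 47744 < 52441 = 229² → obtuse
4 of the 6 are acute.

4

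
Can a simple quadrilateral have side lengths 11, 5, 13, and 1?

Yes

A quadrilateral exists iff every side is shorter than the sum of the others — equivalently, the longest side is less than the sum of the rest.
Longest side 13 < 17 (sum of the remaining 3), so yes.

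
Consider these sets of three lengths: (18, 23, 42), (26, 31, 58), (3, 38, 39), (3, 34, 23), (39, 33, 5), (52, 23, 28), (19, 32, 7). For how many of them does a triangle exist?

(18,23,42): 18+23 ≤ 42 → not valid
(26,31,58): 26+31 ≤ 58 → not valid
(3,38,39): 3+38 > 39 → valid
(3,23,34): 3+23 ≤ 34 → not valid
(5,33,39): 5+33 ≤ 39 → not valid
(23,28,52): 23+28 ≤ 52 → not valid
(7,19,32): 7+19 ≤ 32 → not valid
1 of the 7 triples forms a triangle.

1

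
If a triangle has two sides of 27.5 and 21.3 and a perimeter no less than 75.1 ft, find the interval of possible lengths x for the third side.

Triangle inequality alone gives 6.2 < x < 48.8.
The perimeter condition gives x ≥ 75.1 − 27.5 − 21.3 = 26.3.
Intersecting the two: 26.3 ≤ x < 48.8.

26.3 ≤ x < 48.8 ft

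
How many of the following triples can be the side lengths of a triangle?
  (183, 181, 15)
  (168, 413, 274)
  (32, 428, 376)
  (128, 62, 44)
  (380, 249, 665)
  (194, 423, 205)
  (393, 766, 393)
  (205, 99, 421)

(15,181,183): 15+181 > 183 → valid
(168,274,413): 168+274 > 413 → valid
(32,376,428): 32+376 ≤ 428 → not valid
(44,62,128): 44+62 ≤ 128 → not valid
(249,380,665): 249+380 ≤ 665 → not valid
(194,205,423): 194+205 ≤ 423 → not valid
(393,393,766): 393+393 > 766 → valid
(99,205,421): 99+205 ≤ 421 → not valid
3 of the 8 triples form a triangle.

3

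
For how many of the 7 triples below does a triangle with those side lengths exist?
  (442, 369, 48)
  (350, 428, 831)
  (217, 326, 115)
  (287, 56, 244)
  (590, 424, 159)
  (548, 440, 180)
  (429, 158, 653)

3

(48,369,442): 48+369 ≤ 442 → not valid
(350,428,831): 350+428 ≤ 831 → not valid
(115,217,326): 115+217 > 326 → valid
(56,244,287): 56+244 > 287 → valid
(159,424,590): 159+424 ≤ 590 → not valid
(180,440,548): 180+440 > 548 → valid
(158,429,653): 158+429 ≤ 653 → not valid
3 of the 7 triples form a triangle.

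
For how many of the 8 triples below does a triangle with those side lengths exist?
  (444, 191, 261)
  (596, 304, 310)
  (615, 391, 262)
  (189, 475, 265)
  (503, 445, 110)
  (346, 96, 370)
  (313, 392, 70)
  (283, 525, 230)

5

(191,261,444): 191+261 > 444 → valid
(304,310,596): 304+310 > 596 → valid
(262,391,615): 262+391 > 615 → valid
(189,265,475): 189+265 ≤ 475 → not valid
(110,445,503): 110+445 > 503 → valid
(96,346,370): 96+346 > 370 → valid
(70,313,392): 70+313 ≤ 392 → not valid
(230,283,525): 230+283 ≤ 525 → not valid
5 of the 8 triples form a triangle.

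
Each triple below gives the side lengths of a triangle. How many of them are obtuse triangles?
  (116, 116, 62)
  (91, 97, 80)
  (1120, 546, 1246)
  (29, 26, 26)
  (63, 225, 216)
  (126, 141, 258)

(116,116,62): 62²+116² = 17300 > 13456 = 116² → acute
(91,97,80): 80²+91² = 14681 > 9409 = 97² → acute
(1120,546,1246): 546²+1120² = 1552516 = 1246² → right
(29,26,26): 26²+26² = 1352 > 841 = 29² → acute
(63,225,216): 63²+216² = 50625 = 225² → right
(126,141,258): 126²+141² = 35757 < 66564 = 258² → obtuse
1 of the 6 is obtuse.

1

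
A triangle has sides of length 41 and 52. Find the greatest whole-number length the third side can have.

92

The third side must be strictly less than 41 + 52 = 93.
The largest integer below 93 is 92.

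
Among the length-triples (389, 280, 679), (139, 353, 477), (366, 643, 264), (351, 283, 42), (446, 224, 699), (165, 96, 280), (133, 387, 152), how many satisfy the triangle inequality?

(280,389,679): 280+389 ≤ 679 → not valid
(139,353,477): 139+353 > 477 → valid
(264,366,643): 264+366 ≤ 643 → not valid
(42,283,351): 42+283 ≤ 351 → not valid
(224,446,699): 224+446 ≤ 699 → not valid
(96,165,280): 96+165 ≤ 280 → not valid
(133,152,387): 133+152 ≤ 387 → not valid
1 of the 7 triples forms a triangle.

1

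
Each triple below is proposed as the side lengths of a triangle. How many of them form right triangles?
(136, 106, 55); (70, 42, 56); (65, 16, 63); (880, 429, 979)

(136,106,55): 55²+106² = 14261 < 18496 = 136² → obtuse
(70,42,56): 42²+56² = 4900 = 70² → right
(65,16,63): 16²+63² = 4225 = 65² → right
(880,429,979): 429²+880² = 958441 = 979² → right
3 of the 4 are right.

3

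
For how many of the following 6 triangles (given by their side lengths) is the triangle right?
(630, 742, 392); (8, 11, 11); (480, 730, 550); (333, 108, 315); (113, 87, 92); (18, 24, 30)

(630,742,392): 392²+630² = 550564 = 742² → right
(8,11,11): 8²+11² = 185 > 121 = 11² → acute
(480,730,550): 480²+550² = 532900 = 730² → right
(333,108,315): 108²+315² = 110889 = 333² → right
(113,87,92): 87²+92² = 16033 > 12769 = 113² → acute
(18,24,30): 18²+24² = 900 = 30² → right
4 of the 6 are right.

4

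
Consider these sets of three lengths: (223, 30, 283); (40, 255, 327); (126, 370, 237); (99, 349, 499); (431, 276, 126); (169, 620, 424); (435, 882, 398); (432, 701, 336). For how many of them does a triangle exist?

(30,223,283): 30+223 ≤ 283 → not valid
(40,255,327): 40+255 ≤ 327 → not valid
(126,237,370): 126+237 ≤ 370 → not valid
(99,349,499): 99+349 ≤ 499 → not valid
(126,276,431): 126+276 ≤ 431 → not valid
(169,424,620): 169+424 ≤ 620 → not valid
(398,435,882): 398+435 ≤ 882 → not valid
(336,432,701): 336+432 > 701 → valid
1 of the 8 triples forms a triangle.

1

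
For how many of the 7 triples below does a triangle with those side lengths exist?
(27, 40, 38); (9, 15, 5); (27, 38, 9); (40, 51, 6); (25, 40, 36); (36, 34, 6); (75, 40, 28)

(27,38,40): 27+38 > 40 → valid
(5,9,15): 5+9 ≤ 15 → not valid
(9,27,38): 9+27 ≤ 38 → not valid
(6,40,51): 6+40 ≤ 51 → not valid
(25,36,40): 25+36 > 40 → valid
(6,34,36): 6+34 > 36 → valid
(28,40,75): 28+40 ≤ 75 → not valid
3 of the 7 triples form a triangle.

3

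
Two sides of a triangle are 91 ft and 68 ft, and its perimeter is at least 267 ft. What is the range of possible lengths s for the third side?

108 ≤ s < 159

Triangle inequality alone gives 23 < s < 159.
The perimeter condition gives s ≥ 267 − 91 − 68 = 108.
Intersecting the two: 108 ≤ s < 159.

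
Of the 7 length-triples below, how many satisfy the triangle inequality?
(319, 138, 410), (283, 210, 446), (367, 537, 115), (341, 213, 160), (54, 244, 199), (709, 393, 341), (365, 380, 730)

(138,319,410): 138+319 > 410 → valid
(210,283,446): 210+283 > 446 → valid
(115,367,537): 115+367 ≤ 537 → not valid
(160,213,341): 160+213 > 341 → valid
(54,199,244): 54+199 > 244 → valid
(341,393,709): 341+393 > 709 → valid
(365,380,730): 365+380 > 730 → valid
6 of the 7 triples form a triangle.

6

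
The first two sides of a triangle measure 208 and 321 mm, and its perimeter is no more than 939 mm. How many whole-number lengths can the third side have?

297

Triangle inequality: 113 < x < 529. Perimeter ≤ 939 gives x ≤ 939 − 208 − 321 = 410.
So 113 < x ≤ 410; integers 114 through 410: 297 values.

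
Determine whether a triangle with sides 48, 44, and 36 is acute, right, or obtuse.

Compare the square of the longest side to the sum of squares of the other two: 36² + 44² = 3232 > 2304 = 48².

acute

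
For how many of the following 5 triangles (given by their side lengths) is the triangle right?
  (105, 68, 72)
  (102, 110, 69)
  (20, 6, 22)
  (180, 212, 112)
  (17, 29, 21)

(105,68,72): 68²+72² = 9808 < 11025 = 105² → obtuse
(102,110,69): 69²+102² = 15165 > 12100 = 110² → acute
(20,6,22): 6²+20² = 436 < 484 = 22² → obtuse
(180,212,112): 112²+180² = 44944 = 212² → right
(17,29,21): 17²+21² = 730 < 841 = 29² → obtuse
1 of the 5 is right.

1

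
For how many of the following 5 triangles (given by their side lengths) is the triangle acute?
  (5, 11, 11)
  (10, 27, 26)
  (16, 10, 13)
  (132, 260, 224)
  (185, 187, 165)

(5,11,11): 5²+11² = 146 > 121 = 11² → acute
(10,27,26): 10²+26² = 776 > 729 = 27² → acute
(16,10,13): 10²+13² = 269 > 256 = 16² → acute
(132,260,224): 132²+224² = 67600 = 260² → right
(185,187,165): 165²+185² = 61450 > 34969 = 187² → acute
4 of the 5 are acute.

4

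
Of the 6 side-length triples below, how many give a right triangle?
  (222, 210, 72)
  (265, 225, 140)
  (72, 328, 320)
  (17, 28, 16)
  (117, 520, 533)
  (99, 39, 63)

(222,210,72): 72²+210² = 49284 = 222² → right
(265,225,140): 140²+225² = 70225 = 265² → right
(72,328,320): 72²+320² = 107584 = 328² → right
(17,28,16): 16²+17² = 545 < 784 = 28² → obtuse
(117,520,533): 117²+520² = 284089 = 533² → right
(99,39,63): 39²+63² = 5490 < 9801 = 99² → obtuse
4 of the 6 are right.

4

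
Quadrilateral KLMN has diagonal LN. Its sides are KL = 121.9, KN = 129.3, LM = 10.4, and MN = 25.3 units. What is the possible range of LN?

From triangle KLN: |121.9 − 129.3| < LN < 121.9 + 129.3, i.e. 7.4 < LN < 251.2.
From triangle MLN: 14.9 < LN < 35.7.
Both must hold, so LN lies in the intersection.

14.9 < LN < 35.7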